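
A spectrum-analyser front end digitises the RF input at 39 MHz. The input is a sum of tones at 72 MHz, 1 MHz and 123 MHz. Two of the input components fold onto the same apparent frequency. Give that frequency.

fs/2 = 19.5 MHz.
72 MHz mod fs = 33 MHz.
33 MHz > fs/2 = 19.5 MHz, folds to fs − 33 MHz = 6 MHz.
1 MHz ≤ fs/2 = 19.5 MHz, passes unchanged.
123 MHz mod fs = 6 MHz.
6 MHz ≤ fs/2 = 19.5 MHz, appears at 6 MHz.
72 MHz and 123 MHz both map to 6 MHz.

6 MHz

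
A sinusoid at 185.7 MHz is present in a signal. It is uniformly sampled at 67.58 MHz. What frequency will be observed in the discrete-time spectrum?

185.7 MHz mod fs = 50.54 MHz.
50.54 MHz > fs/2 = 33.79 MHz, folds to fs − 50.54 MHz = 17.04 MHz.

17.04 MHz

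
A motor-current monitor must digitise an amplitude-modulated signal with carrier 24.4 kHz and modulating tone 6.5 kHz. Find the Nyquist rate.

AM sidebands sit at fc ± fm = 17.9 kHz and 30.9 kHz.
Highest-frequency component: 30.9 kHz.
Nyquist rate = 2 × 30.9 kHz = 61.8 kHz.

61.8 kHz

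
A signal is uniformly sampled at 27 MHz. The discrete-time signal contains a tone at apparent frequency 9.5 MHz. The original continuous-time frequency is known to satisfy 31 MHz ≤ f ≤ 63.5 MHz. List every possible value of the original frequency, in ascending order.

Frequencies that alias to 9.5 MHz are k·fs ± 9.5 MHz for integer k ≥ 0.
k=0: 9.5 MHz.
k=1: 17.5 MHz, 36.5 MHz.
k=2: 44.5 MHz, 63.5 MHz.
k=3: 71.5 MHz, 90.5 MHz.
Within [31 MHz, 63.5 MHz]: 36.5 MHz, 44.5 MHz, 63.5 MHz.

36.5 MHz, 44.5 MHz, 63.5 MHz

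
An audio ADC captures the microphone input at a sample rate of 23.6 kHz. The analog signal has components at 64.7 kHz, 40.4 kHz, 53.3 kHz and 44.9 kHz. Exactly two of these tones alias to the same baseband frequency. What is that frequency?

6.1 kHz

fs/2 = 11.8 kHz.
64.7 kHz mod fs = 17.5 kHz.
17.5 kHz > fs/2 = 11.8 kHz, folds to fs − 17.5 kHz = 6.1 kHz.
40.4 kHz mod fs = 16.8 kHz.
16.8 kHz > fs/2 = 11.8 kHz, folds to fs − 16.8 kHz = 6.8 kHz.
53.3 kHz mod fs = 6.1 kHz.
6.1 kHz ≤ fs/2 = 11.8 kHz, appears at 6.1 kHz.
44.9 kHz mod fs = 21.3 kHz.
21.3 kHz > fs/2 = 11.8 kHz, folds to fs − 21.3 kHz = 2.3 kHz.
53.3 kHz and 64.7 kHz both map to 6.1 kHz.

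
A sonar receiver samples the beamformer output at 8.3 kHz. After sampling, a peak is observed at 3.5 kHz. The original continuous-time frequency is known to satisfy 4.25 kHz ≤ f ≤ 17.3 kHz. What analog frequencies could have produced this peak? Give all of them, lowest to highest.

Frequencies that alias to 3.5 kHz are k·fs ± 3.5 kHz for integer k ≥ 0.
k=0: 3.5 kHz.
k=1: 4.8 kHz, 11.8 kHz.
k=2: 13.1 kHz, 20.1 kHz.
k=3: 21.4 kHz, 28.4 kHz.
Within [4.25 kHz, 17.3 kHz]: 4.8 kHz, 11.8 kHz, 13.1 kHz.

4.8 kHz, 11.8 kHz, 13.1 kHz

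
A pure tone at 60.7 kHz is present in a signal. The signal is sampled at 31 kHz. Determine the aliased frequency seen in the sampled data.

60.7 kHz mod fs = 29.7 kHz.
29.7 kHz > fs/2 = 15.5 kHz, folds to fs − 29.7 kHz = 1.3 kHz.

1.3 kHz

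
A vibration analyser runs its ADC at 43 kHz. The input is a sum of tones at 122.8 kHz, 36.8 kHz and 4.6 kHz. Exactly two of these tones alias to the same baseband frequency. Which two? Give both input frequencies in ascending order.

36.8 kHz, 122.8 kHz

fs/2 = 21.5 kHz.
122.8 kHz mod fs = 36.8 kHz.
36.8 kHz > fs/2 = 21.5 kHz, folds to fs − 36.8 kHz = 6.2 kHz.
36.8 kHz > fs/2 = 21.5 kHz, folds to fs − 36.8 kHz = 6.2 kHz.
4.6 kHz ≤ fs/2 = 21.5 kHz, passes unchanged.
36.8 kHz and 122.8 kHz both map to 6.2 kHz.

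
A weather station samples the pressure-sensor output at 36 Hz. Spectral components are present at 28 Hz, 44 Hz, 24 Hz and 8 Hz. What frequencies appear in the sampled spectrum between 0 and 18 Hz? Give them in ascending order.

8 Hz, 12 Hz

fs/2 = 18 Hz.
28 Hz > fs/2 = 18 Hz, folds to fs − 28 Hz = 8 Hz.
44 Hz mod fs = 8 Hz.
8 Hz ≤ fs/2 = 18 Hz, appears at 8 Hz.
24 Hz > fs/2 = 18 Hz, folds to fs − 24 Hz = 12 Hz.
8 Hz ≤ fs/2 = 18 Hz, passes unchanged.
Distinct values: {8 Hz, 12 Hz}.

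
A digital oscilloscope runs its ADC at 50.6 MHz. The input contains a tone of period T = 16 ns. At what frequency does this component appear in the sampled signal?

11.9 MHz

T = 16 ns → f = 1/T = 62.5 MHz.
62.5 MHz mod fs = 11.9 MHz.
11.9 MHz ≤ fs/2 = 25.3 MHz, appears at 11.9 MHz.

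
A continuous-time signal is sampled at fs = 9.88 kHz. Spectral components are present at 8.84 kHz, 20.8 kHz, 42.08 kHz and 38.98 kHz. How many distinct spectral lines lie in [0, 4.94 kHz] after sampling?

fs/2 = 4.94 kHz.
8.84 kHz > fs/2 = 4.94 kHz, folds to fs − 8.84 kHz = 1.04 kHz.
20.8 kHz mod fs = 1.04 kHz.
1.04 kHz ≤ fs/2 = 4.94 kHz, appears at 1.04 kHz.
42.08 kHz mod fs = 2.56 kHz.
2.56 kHz ≤ fs/2 = 4.94 kHz, appears at 2.56 kHz.
38.98 kHz mod fs = 9.34 kHz.
9.34 kHz > fs/2 = 4.94 kHz, folds to fs − 9.34 kHz = 0.54 kHz.
Distinct values: {0.54 kHz, 1.04 kHz, 2.56 kHz} → 3.

3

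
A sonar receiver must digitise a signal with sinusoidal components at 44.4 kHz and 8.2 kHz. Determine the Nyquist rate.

Highest-frequency component: 44.4 kHz.
Nyquist rate = 2 × 44.4 kHz = 88.8 kHz.

88.8 kHz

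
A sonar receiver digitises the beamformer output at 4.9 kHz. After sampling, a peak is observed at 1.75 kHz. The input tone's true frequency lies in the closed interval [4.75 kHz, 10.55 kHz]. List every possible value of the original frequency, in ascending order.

Frequencies that alias to 1.75 kHz are k·fs ± 1.75 kHz for integer k ≥ 0.
k=0: 1.75 kHz.
k=1: 3.15 kHz, 6.65 kHz.
k=2: 8.05 kHz, 11.55 kHz.
k=3: 12.95 kHz, 16.45 kHz.
Within [4.75 kHz, 10.55 kHz]: 6.65 kHz, 8.05 kHz.

6.65 kHz, 8.05 kHz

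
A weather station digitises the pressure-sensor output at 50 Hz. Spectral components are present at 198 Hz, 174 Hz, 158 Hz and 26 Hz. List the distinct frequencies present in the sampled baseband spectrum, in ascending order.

fs/2 = 25 Hz.
198 Hz mod fs = 48 Hz.
48 Hz > fs/2 = 25 Hz, folds to fs − 48 Hz = 2 Hz.
174 Hz mod fs = 24 Hz.
24 Hz ≤ fs/2 = 25 Hz, appears at 24 Hz.
158 Hz mod fs = 8 Hz.
8 Hz ≤ fs/2 = 25 Hz, appears at 8 Hz.
26 Hz > fs/2 = 25 Hz, folds to fs − 26 Hz = 24 Hz.
Distinct values: {2 Hz, 8 Hz, 24 Hz}.

2 Hz, 8 Hz, 24 Hz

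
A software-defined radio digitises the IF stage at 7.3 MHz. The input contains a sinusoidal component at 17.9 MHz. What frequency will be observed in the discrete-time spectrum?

17.9 MHz mod fs = 3.3 MHz.
3.3 MHz ≤ fs/2 = 3.65 MHz, appears at 3.3 MHz.

3.3 MHz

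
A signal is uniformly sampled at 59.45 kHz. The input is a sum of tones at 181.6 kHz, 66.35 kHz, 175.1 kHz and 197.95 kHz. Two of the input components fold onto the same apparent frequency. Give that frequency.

3.25 kHz

fs/2 = 29.725 kHz.
181.6 kHz mod fs = 3.25 kHz.
3.25 kHz ≤ fs/2 = 29.725 kHz, appears at 3.25 kHz.
66.35 kHz mod fs = 6.9 kHz.
6.9 kHz ≤ fs/2 = 29.725 kHz, appears at 6.9 kHz.
175.1 kHz mod fs = 56.2 kHz.
56.2 kHz > fs/2 = 29.725 kHz, folds to fs − 56.2 kHz = 3.25 kHz.
197.95 kHz mod fs = 19.6 kHz.
19.6 kHz ≤ fs/2 = 29.725 kHz, appears at 19.6 kHz.
175.1 kHz and 181.6 kHz both map to 3.25 kHz.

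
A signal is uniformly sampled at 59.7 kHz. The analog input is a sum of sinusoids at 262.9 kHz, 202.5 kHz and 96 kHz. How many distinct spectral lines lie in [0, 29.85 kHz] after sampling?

2

fs/2 = 29.85 kHz.
262.9 kHz mod fs = 24.1 kHz.
24.1 kHz ≤ fs/2 = 29.85 kHz, appears at 24.1 kHz.
202.5 kHz mod fs = 23.4 kHz.
23.4 kHz ≤ fs/2 = 29.85 kHz, appears at 23.4 kHz.
96 kHz mod fs = 36.3 kHz.
36.3 kHz > fs/2 = 29.85 kHz, folds to fs − 36.3 kHz = 23.4 kHz.
Distinct values: {23.4 kHz, 24.1 kHz} → 2.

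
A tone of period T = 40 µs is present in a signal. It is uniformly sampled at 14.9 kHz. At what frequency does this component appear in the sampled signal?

4.8 kHz

T = 40 µs → f = 1/T = 25 kHz.
25 kHz mod fs = 10.1 kHz.
10.1 kHz > fs/2 = 7.45 kHz, folds to fs − 10.1 kHz = 4.8 kHz.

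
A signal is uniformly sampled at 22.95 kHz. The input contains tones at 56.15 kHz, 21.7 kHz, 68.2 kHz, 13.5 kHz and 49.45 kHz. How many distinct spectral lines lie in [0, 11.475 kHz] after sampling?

fs/2 = 11.475 kHz.
56.15 kHz mod fs = 10.25 kHz.
10.25 kHz ≤ fs/2 = 11.475 kHz, appears at 10.25 kHz.
21.7 kHz > fs/2 = 11.475 kHz, folds to fs − 21.7 kHz = 1.25 kHz.
68.2 kHz mod fs = 22.3 kHz.
22.3 kHz > fs/2 = 11.475 kHz, folds to fs − 22.3 kHz = 0.65 kHz.
13.5 kHz > fs/2 = 11.475 kHz, folds to fs − 13.5 kHz = 9.45 kHz.
49.45 kHz mod fs = 3.55 kHz.
3.55 kHz ≤ fs/2 = 11.475 kHz, appears at 3.55 kHz.
Distinct values: {0.65 kHz, 1.25 kHz, 3.55 kHz, 9.45 kHz, 10.25 kHz} → 5.

5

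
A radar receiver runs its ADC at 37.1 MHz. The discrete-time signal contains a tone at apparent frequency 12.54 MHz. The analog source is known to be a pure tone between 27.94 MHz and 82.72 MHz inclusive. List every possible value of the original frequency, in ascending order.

49.64 MHz, 61.66 MHz

Frequencies that alias to 12.54 MHz are k·fs ± 12.54 MHz for integer k ≥ 0.
k=0: 12.54 MHz.
k=1: 24.56 MHz, 49.64 MHz.
k=2: 61.66 MHz, 86.74 MHz.
k=3: 98.76 MHz, 123.84 MHz.
Within [27.94 MHz, 82.72 MHz]: 49.64 MHz, 61.66 MHz.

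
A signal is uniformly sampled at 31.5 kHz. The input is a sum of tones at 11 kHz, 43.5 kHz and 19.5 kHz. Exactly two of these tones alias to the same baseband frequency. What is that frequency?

fs/2 = 15.75 kHz.
11 kHz ≤ fs/2 = 15.75 kHz, passes unchanged.
43.5 kHz mod fs = 12 kHz.
12 kHz ≤ fs/2 = 15.75 kHz, appears at 12 kHz.
19.5 kHz > fs/2 = 15.75 kHz, folds to fs − 19.5 kHz = 12 kHz.
19.5 kHz and 43.5 kHz both map to 12 kHz.

12 kHz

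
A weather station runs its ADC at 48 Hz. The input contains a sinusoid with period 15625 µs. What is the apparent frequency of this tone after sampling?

T = 15625 µs → f = 1/T = 64 Hz.
64 Hz mod fs = 16 Hz.
16 Hz ≤ fs/2 = 24 Hz, appears at 16 Hz.

16 Hz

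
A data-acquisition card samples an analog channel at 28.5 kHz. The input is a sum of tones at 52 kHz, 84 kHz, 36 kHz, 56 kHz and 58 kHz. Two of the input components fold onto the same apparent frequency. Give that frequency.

fs/2 = 14.25 kHz.
52 kHz mod fs = 23.5 kHz.
23.5 kHz > fs/2 = 14.25 kHz, folds to fs − 23.5 kHz = 5 kHz.
84 kHz mod fs = 27 kHz.
27 kHz > fs/2 = 14.25 kHz, folds to fs − 27 kHz = 1.5 kHz.
36 kHz mod fs = 7.5 kHz.
7.5 kHz ≤ fs/2 = 14.25 kHz, appears at 7.5 kHz.
56 kHz mod fs = 27.5 kHz.
27.5 kHz > fs/2 = 14.25 kHz, folds to fs − 27.5 kHz = 1 kHz.
58 kHz mod fs = 1 kHz.
1 kHz ≤ fs/2 = 14.25 kHz, appears at 1 kHz.
56 kHz and 58 kHz both map to 1 kHz.

1 kHz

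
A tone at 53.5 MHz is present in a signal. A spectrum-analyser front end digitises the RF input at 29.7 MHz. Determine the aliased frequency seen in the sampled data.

5.9 MHz

53.5 MHz mod fs = 23.8 MHz.
23.8 MHz > fs/2 = 14.85 MHz, folds to fs − 23.8 MHz = 5.9 MHz.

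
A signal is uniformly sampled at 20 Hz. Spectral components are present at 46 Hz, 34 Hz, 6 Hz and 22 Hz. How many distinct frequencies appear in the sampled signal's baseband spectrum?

2

fs/2 = 10 Hz.
46 Hz mod fs = 6 Hz.
6 Hz ≤ fs/2 = 10 Hz, appears at 6 Hz.
34 Hz mod fs = 14 Hz.
14 Hz > fs/2 = 10 Hz, folds to fs − 14 Hz = 6 Hz.
6 Hz ≤ fs/2 = 10 Hz, passes unchanged.
22 Hz mod fs = 2 Hz.
2 Hz ≤ fs/2 = 10 Hz, appears at 2 Hz.
Distinct values: {2 Hz, 6 Hz} → 2.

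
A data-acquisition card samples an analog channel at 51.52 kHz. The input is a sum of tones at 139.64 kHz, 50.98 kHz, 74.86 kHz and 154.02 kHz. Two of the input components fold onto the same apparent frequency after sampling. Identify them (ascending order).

50.98 kHz, 154.02 kHz

fs/2 = 25.76 kHz.
139.64 kHz mod fs = 36.6 kHz.
36.6 kHz > fs/2 = 25.76 kHz, folds to fs − 36.6 kHz = 14.92 kHz.
50.98 kHz > fs/2 = 25.76 kHz, folds to fs − 50.98 kHz = 0.54 kHz.
74.86 kHz mod fs = 23.34 kHz.
23.34 kHz ≤ fs/2 = 25.76 kHz, appears at 23.34 kHz.
154.02 kHz mod fs = 50.98 kHz.
50.98 kHz > fs/2 = 25.76 kHz, folds to fs − 50.98 kHz = 0.54 kHz.
50.98 kHz and 154.02 kHz both map to 0.54 kHz.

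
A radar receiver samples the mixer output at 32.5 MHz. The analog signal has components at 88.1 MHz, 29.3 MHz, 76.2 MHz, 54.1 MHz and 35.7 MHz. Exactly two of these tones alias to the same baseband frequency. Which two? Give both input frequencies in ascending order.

29.3 MHz, 35.7 MHz

fs/2 = 16.25 MHz.
88.1 MHz mod fs = 23.1 MHz.
23.1 MHz > fs/2 = 16.25 MHz, folds to fs − 23.1 MHz = 9.4 MHz.
29.3 MHz > fs/2 = 16.25 MHz, folds to fs − 29.3 MHz = 3.2 MHz.
76.2 MHz mod fs = 11.2 MHz.
11.2 MHz ≤ fs/2 = 16.25 MHz, appears at 11.2 MHz.
54.1 MHz mod fs = 21.6 MHz.
21.6 MHz > fs/2 = 16.25 MHz, folds to fs − 21.6 MHz = 10.9 MHz.
35.7 MHz mod fs = 3.2 MHz.
3.2 MHz ≤ fs/2 = 16.25 MHz, appears at 3.2 MHz.
29.3 MHz and 35.7 MHz both map to 3.2 MHz.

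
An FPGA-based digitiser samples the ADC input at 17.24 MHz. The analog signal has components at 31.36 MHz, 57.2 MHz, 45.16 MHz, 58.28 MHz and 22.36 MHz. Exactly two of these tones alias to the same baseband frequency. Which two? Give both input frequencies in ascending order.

45.16 MHz, 58.28 MHz

fs/2 = 8.62 MHz.
31.36 MHz mod fs = 14.12 MHz.
14.12 MHz > fs/2 = 8.62 MHz, folds to fs − 14.12 MHz = 3.12 MHz.
57.2 MHz mod fs = 5.48 MHz.
5.48 MHz ≤ fs/2 = 8.62 MHz, appears at 5.48 MHz.
45.16 MHz mod fs = 10.68 MHz.
10.68 MHz > fs/2 = 8.62 MHz, folds to fs − 10.68 MHz = 6.56 MHz.
58.28 MHz mod fs = 6.56 MHz.
6.56 MHz ≤ fs/2 = 8.62 MHz, appears at 6.56 MHz.
22.36 MHz mod fs = 5.12 MHz.
5.12 MHz ≤ fs/2 = 8.62 MHz, appears at 5.12 MHz.
45.16 MHz and 58.28 MHz both map to 6.56 MHz.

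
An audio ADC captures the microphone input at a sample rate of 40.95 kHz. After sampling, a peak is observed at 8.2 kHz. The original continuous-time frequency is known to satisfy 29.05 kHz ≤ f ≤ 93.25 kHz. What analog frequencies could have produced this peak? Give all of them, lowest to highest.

32.75 kHz, 49.15 kHz, 73.7 kHz, 90.1 kHz

Frequencies that alias to 8.2 kHz are k·fs ± 8.2 kHz for integer k ≥ 0.
k=0: 8.2 kHz.
k=1: 32.75 kHz, 49.15 kHz.
k=2: 73.7 kHz, 90.1 kHz.
k=3: 114.65 kHz, 131.05 kHz.
Within [29.05 kHz, 93.25 kHz]: 32.75 kHz, 49.15 kHz, 73.7 kHz, 90.1 kHz.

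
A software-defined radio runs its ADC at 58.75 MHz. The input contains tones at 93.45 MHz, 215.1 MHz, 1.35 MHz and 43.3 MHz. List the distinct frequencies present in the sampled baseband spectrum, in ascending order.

1.35 MHz, 15.45 MHz, 19.9 MHz, 24.05 MHz

fs/2 = 29.375 MHz.
93.45 MHz mod fs = 34.7 MHz.
34.7 MHz > fs/2 = 29.375 MHz, folds to fs − 34.7 MHz = 24.05 MHz.
215.1 MHz mod fs = 38.85 MHz.
38.85 MHz > fs/2 = 29.375 MHz, folds to fs − 38.85 MHz = 19.9 MHz.
1.35 MHz ≤ fs/2 = 29.375 MHz, passes unchanged.
43.3 MHz > fs/2 = 29.375 MHz, folds to fs − 43.3 MHz = 15.45 MHz.
Distinct values: {1.35 MHz, 15.45 MHz, 19.9 MHz, 24.05 MHz}.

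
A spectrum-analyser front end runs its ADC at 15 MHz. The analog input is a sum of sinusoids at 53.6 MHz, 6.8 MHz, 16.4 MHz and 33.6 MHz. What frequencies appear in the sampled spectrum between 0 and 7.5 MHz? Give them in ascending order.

1.4 MHz, 3.6 MHz, 6.4 MHz, 6.8 MHz

fs/2 = 7.5 MHz.
53.6 MHz mod fs = 8.6 MHz.
8.6 MHz > fs/2 = 7.5 MHz, folds to fs − 8.6 MHz = 6.4 MHz.
6.8 MHz ≤ fs/2 = 7.5 MHz, passes unchanged.
16.4 MHz mod fs = 1.4 MHz.
1.4 MHz ≤ fs/2 = 7.5 MHz, appears at 1.4 MHz.
33.6 MHz mod fs = 3.6 MHz.
3.6 MHz ≤ fs/2 = 7.5 MHz, appears at 3.6 MHz.
Distinct values: {1.4 MHz, 3.6 MHz, 6.4 MHz, 6.8 MHz}.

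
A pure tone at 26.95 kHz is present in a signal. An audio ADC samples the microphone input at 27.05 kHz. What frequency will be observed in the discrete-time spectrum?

26.95 kHz > fs/2 = 13.525 kHz, folds to fs − 26.95 kHz = 0.1 kHz.

0.1 kHz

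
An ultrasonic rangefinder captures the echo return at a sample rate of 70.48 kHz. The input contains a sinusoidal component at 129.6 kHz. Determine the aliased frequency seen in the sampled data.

11.36 kHz

129.6 kHz mod fs = 59.12 kHz.
59.12 kHz > fs/2 = 35.24 kHz, folds to fs − 59.12 kHz = 11.36 kHz.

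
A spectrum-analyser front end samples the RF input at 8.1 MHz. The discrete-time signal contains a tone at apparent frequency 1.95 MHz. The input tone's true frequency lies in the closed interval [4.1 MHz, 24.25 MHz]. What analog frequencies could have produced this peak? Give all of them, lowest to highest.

6.15 MHz, 10.05 MHz, 14.25 MHz, 18.15 MHz, 22.35 MHz

Frequencies that alias to 1.95 MHz are k·fs ± 1.95 MHz for integer k ≥ 0.
k=0: 1.95 MHz.
k=1: 6.15 MHz, 10.05 MHz.
k=2: 14.25 MHz, 18.15 MHz.
k=3: 22.35 MHz, 26.25 MHz.
k=4: 30.45 MHz, 34.35 MHz.
Within [4.1 MHz, 24.25 MHz]: 6.15 MHz, 10.05 MHz, 14.25 MHz, 18.15 MHz, 22.35 MHz.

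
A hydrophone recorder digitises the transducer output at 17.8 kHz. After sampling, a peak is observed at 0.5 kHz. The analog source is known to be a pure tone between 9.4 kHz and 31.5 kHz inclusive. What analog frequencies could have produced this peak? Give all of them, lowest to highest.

17.3 kHz, 18.3 kHz

Frequencies that alias to 0.5 kHz are k·fs ± 0.5 kHz for integer k ≥ 0.
k=0: 0.5 kHz.
k=1: 17.3 kHz, 18.3 kHz.
k=2: 35.1 kHz, 36.1 kHz.
Within [9.4 kHz, 31.5 kHz]: 17.3 kHz, 18.3 kHz.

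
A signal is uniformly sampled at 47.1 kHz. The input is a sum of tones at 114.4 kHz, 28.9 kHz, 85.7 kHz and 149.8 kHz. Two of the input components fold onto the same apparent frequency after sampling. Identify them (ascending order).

85.7 kHz, 149.8 kHz

fs/2 = 23.55 kHz.
114.4 kHz mod fs = 20.2 kHz.
20.2 kHz ≤ fs/2 = 23.55 kHz, appears at 20.2 kHz.
28.9 kHz > fs/2 = 23.55 kHz, folds to fs − 28.9 kHz = 18.2 kHz.
85.7 kHz mod fs = 38.6 kHz.
38.6 kHz > fs/2 = 23.55 kHz, folds to fs − 38.6 kHz = 8.5 kHz.
149.8 kHz mod fs = 8.5 kHz.
8.5 kHz ≤ fs/2 = 23.55 kHz, appears at 8.5 kHz.
85.7 kHz and 149.8 kHz both map to 8.5 kHz.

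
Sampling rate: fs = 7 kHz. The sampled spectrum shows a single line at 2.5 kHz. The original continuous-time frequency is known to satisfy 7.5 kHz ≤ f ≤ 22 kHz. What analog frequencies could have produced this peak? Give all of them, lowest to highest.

9.5 kHz, 11.5 kHz, 16.5 kHz, 18.5 kHz

Frequencies that alias to 2.5 kHz are k·fs ± 2.5 kHz for integer k ≥ 0.
k=0: 2.5 kHz.
k=1: 4.5 kHz, 9.5 kHz.
k=2: 11.5 kHz, 16.5 kHz.
k=3: 18.5 kHz, 23.5 kHz.
k=4: 25.5 kHz, 30.5 kHz.
Within [7.5 kHz, 22 kHz]: 9.5 kHz, 11.5 kHz, 16.5 kHz, 18.5 kHz.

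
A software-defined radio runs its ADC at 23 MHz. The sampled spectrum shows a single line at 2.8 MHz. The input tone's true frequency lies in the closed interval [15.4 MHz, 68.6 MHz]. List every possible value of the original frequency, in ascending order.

20.2 MHz, 25.8 MHz, 43.2 MHz, 48.8 MHz, 66.2 MHz

Frequencies that alias to 2.8 MHz are k·fs ± 2.8 MHz for integer k ≥ 0.
k=0: 2.8 MHz.
k=1: 20.2 MHz, 25.8 MHz.
k=2: 43.2 MHz, 48.8 MHz.
k=3: 66.2 MHz, 71.8 MHz.
k=4: 89.2 MHz, 94.8 MHz.
Within [15.4 MHz, 68.6 MHz]: 20.2 MHz, 25.8 MHz, 43.2 MHz, 48.8 MHz, 66.2 MHz.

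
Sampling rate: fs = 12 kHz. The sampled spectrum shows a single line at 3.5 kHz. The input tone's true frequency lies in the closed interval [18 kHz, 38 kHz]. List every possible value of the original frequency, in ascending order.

Frequencies that alias to 3.5 kHz are k·fs ± 3.5 kHz for integer k ≥ 0.
k=0: 3.5 kHz.
k=1: 8.5 kHz, 15.5 kHz.
k=2: 20.5 kHz, 27.5 kHz.
k=3: 32.5 kHz, 39.5 kHz.
k=4: 44.5 kHz, 51.5 kHz.
Within [18 kHz, 38 kHz]: 20.5 kHz, 27.5 kHz, 32.5 kHz.

20.5 kHz, 27.5 kHz, 32.5 kHz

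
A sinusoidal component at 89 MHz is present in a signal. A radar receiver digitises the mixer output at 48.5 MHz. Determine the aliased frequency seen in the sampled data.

8 MHz

89 MHz mod fs = 40.5 MHz.
40.5 MHz > fs/2 = 24.25 MHz, folds to fs − 40.5 MHz = 8 MHz.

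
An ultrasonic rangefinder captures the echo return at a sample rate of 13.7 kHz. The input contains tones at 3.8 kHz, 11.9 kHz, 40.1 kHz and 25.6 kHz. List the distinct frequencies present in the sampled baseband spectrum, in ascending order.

fs/2 = 6.85 kHz.
3.8 kHz ≤ fs/2 = 6.85 kHz, passes unchanged.
11.9 kHz > fs/2 = 6.85 kHz, folds to fs − 11.9 kHz = 1.8 kHz.
40.1 kHz mod fs = 12.7 kHz.
12.7 kHz > fs/2 = 6.85 kHz, folds to fs − 12.7 kHz = 1 kHz.
25.6 kHz mod fs = 11.9 kHz.
11.9 kHz > fs/2 = 6.85 kHz, folds to fs − 11.9 kHz = 1.8 kHz.
Distinct values: {1 kHz, 1.8 kHz, 3.8 kHz}.

1 kHz, 1.8 kHz, 3.8 kHz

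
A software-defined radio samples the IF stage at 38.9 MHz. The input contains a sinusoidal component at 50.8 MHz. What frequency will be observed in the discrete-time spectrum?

11.9 MHz

50.8 MHz mod fs = 11.9 MHz.
11.9 MHz ≤ fs/2 = 19.45 MHz, appears at 11.9 MHz.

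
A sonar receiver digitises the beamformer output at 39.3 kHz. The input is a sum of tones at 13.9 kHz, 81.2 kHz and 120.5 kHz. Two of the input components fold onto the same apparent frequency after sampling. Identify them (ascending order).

fs/2 = 19.65 kHz.
13.9 kHz ≤ fs/2 = 19.65 kHz, passes unchanged.
81.2 kHz mod fs = 2.6 kHz.
2.6 kHz ≤ fs/2 = 19.65 kHz, appears at 2.6 kHz.
120.5 kHz mod fs = 2.6 kHz.
2.6 kHz ≤ fs/2 = 19.65 kHz, appears at 2.6 kHz.
81.2 kHz and 120.5 kHz both map to 2.6 kHz.

81.2 kHz, 120.5 kHz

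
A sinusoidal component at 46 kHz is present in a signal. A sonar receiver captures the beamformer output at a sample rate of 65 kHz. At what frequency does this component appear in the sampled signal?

19 kHz

46 kHz > fs/2 = 32.5 kHz, folds to fs − 46 kHz = 19 kHz.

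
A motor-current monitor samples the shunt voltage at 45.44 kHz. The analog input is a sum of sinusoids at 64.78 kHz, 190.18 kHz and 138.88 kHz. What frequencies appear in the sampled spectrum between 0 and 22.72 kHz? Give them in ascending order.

2.56 kHz, 8.42 kHz, 19.34 kHz

fs/2 = 22.72 kHz.
64.78 kHz mod fs = 19.34 kHz.
19.34 kHz ≤ fs/2 = 22.72 kHz, appears at 19.34 kHz.
190.18 kHz mod fs = 8.42 kHz.
8.42 kHz ≤ fs/2 = 22.72 kHz, appears at 8.42 kHz.
138.88 kHz mod fs = 2.56 kHz.
2.56 kHz ≤ fs/2 = 22.72 kHz, appears at 2.56 kHz.
Distinct values: {2.56 kHz, 8.42 kHz, 19.34 kHz}.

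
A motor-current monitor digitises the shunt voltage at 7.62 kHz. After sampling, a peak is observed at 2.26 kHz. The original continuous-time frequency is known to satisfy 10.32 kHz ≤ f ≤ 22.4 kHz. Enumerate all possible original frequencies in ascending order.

Frequencies that alias to 2.26 kHz are k·fs ± 2.26 kHz for integer k ≥ 0.
k=0: 2.26 kHz.
k=1: 5.36 kHz, 9.88 kHz.
k=2: 12.98 kHz, 17.5 kHz.
k=3: 20.6 kHz, 25.12 kHz.
k=4: 28.22 kHz, 32.74 kHz.
Within [10.32 kHz, 22.4 kHz]: 12.98 kHz, 17.5 kHz, 20.6 kHz.

12.98 kHz, 17.5 kHz, 20.6 kHz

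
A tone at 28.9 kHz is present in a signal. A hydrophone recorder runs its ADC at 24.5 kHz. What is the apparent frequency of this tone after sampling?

28.9 kHz mod fs = 4.4 kHz.
4.4 kHz ≤ fs/2 = 12.25 kHz, appears at 4.4 kHz.

4.4 kHz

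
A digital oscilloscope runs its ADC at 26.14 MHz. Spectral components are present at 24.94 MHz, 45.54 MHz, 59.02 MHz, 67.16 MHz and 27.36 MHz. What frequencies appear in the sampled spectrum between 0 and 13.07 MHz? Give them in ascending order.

1.2 MHz, 1.22 MHz, 6.74 MHz, 11.26 MHz

fs/2 = 13.07 MHz.
24.94 MHz > fs/2 = 13.07 MHz, folds to fs − 24.94 MHz = 1.2 MHz.
45.54 MHz mod fs = 19.4 MHz.
19.4 MHz > fs/2 = 13.07 MHz, folds to fs − 19.4 MHz = 6.74 MHz.
59.02 MHz mod fs = 6.74 MHz.
6.74 MHz ≤ fs/2 = 13.07 MHz, appears at 6.74 MHz.
67.16 MHz mod fs = 14.88 MHz.
14.88 MHz > fs/2 = 13.07 MHz, folds to fs − 14.88 MHz = 11.26 MHz.
27.36 MHz mod fs = 1.22 MHz.
1.22 MHz ≤ fs/2 = 13.07 MHz, appears at 1.22 MHz.
Distinct values: {1.2 MHz, 1.22 MHz, 6.74 MHz, 11.26 MHz}.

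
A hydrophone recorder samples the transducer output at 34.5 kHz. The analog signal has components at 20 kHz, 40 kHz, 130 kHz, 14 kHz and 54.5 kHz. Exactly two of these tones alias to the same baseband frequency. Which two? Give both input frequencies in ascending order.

20 kHz, 54.5 kHz

fs/2 = 17.25 kHz.
20 kHz > fs/2 = 17.25 kHz, folds to fs − 20 kHz = 14.5 kHz.
40 kHz mod fs = 5.5 kHz.
5.5 kHz ≤ fs/2 = 17.25 kHz, appears at 5.5 kHz.
130 kHz mod fs = 26.5 kHz.
26.5 kHz > fs/2 = 17.25 kHz, folds to fs − 26.5 kHz = 8 kHz.
14 kHz ≤ fs/2 = 17.25 kHz, passes unchanged.
54.5 kHz mod fs = 20 kHz.
20 kHz > fs/2 = 17.25 kHz, folds to fs − 20 kHz = 14.5 kHz.
20 kHz and 54.5 kHz both map to 14.5 kHz.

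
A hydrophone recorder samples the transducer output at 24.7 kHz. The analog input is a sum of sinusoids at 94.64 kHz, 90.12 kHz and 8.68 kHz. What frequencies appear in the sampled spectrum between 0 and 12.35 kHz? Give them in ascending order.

4.16 kHz, 8.68 kHz

fs/2 = 12.35 kHz.
94.64 kHz mod fs = 20.54 kHz.
20.54 kHz > fs/2 = 12.35 kHz, folds to fs − 20.54 kHz = 4.16 kHz.
90.12 kHz mod fs = 16.02 kHz.
16.02 kHz > fs/2 = 12.35 kHz, folds to fs − 16.02 kHz = 8.68 kHz.
8.68 kHz ≤ fs/2 = 12.35 kHz, passes unchanged.
Distinct values: {4.16 kHz, 8.68 kHz}.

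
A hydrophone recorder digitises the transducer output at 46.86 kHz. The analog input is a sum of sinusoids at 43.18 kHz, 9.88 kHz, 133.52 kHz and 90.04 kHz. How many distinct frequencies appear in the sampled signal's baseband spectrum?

fs/2 = 23.43 kHz.
43.18 kHz > fs/2 = 23.43 kHz, folds to fs − 43.18 kHz = 3.68 kHz.
9.88 kHz ≤ fs/2 = 23.43 kHz, passes unchanged.
133.52 kHz mod fs = 39.8 kHz.
39.8 kHz > fs/2 = 23.43 kHz, folds to fs − 39.8 kHz = 7.06 kHz.
90.04 kHz mod fs = 43.18 kHz.
43.18 kHz > fs/2 = 23.43 kHz, folds to fs − 43.18 kHz = 3.68 kHz.
Distinct values: {3.68 kHz, 7.06 kHz, 9.88 kHz} → 3.

3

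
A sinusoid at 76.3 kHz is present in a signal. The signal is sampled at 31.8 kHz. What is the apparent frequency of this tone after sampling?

12.7 kHz

76.3 kHz mod fs = 12.7 kHz.
12.7 kHz ≤ fs/2 = 15.9 kHz, appears at 12.7 kHz.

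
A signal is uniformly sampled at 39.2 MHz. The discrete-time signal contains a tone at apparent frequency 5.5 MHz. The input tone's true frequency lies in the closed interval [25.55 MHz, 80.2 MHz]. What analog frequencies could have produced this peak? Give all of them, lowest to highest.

33.7 MHz, 44.7 MHz, 72.9 MHz

Frequencies that alias to 5.5 MHz are k·fs ± 5.5 MHz for integer k ≥ 0.
k=0: 5.5 MHz.
k=1: 33.7 MHz, 44.7 MHz.
k=2: 72.9 MHz, 83.9 MHz.
k=3: 112.1 MHz, 123.1 MHz.
Within [25.55 MHz, 80.2 MHz]: 33.7 MHz, 44.7 MHz, 72.9 MHz.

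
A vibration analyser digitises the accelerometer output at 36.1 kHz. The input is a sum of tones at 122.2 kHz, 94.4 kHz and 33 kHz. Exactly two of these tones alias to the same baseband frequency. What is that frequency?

fs/2 = 18.05 kHz.
122.2 kHz mod fs = 13.9 kHz.
13.9 kHz ≤ fs/2 = 18.05 kHz, appears at 13.9 kHz.
94.4 kHz mod fs = 22.2 kHz.
22.2 kHz > fs/2 = 18.05 kHz, folds to fs − 22.2 kHz = 13.9 kHz.
33 kHz > fs/2 = 18.05 kHz, folds to fs − 33 kHz = 3.1 kHz.
94.4 kHz and 122.2 kHz both map to 13.9 kHz.

13.9 kHz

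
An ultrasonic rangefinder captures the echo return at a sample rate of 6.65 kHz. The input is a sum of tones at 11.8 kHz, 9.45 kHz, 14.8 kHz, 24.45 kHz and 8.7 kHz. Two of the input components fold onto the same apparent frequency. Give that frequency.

1.5 kHz

fs/2 = 3.325 kHz.
11.8 kHz mod fs = 5.15 kHz.
5.15 kHz > fs/2 = 3.325 kHz, folds to fs − 5.15 kHz = 1.5 kHz.
9.45 kHz mod fs = 2.8 kHz.
2.8 kHz ≤ fs/2 = 3.325 kHz, appears at 2.8 kHz.
14.8 kHz mod fs = 1.5 kHz.
1.5 kHz ≤ fs/2 = 3.325 kHz, appears at 1.5 kHz.
24.45 kHz mod fs = 4.5 kHz.
4.5 kHz > fs/2 = 3.325 kHz, folds to fs − 4.5 kHz = 2.15 kHz.
8.7 kHz mod fs = 2.05 kHz.
2.05 kHz ≤ fs/2 = 3.325 kHz, appears at 2.05 kHz.
11.8 kHz and 14.8 kHz both map to 1.5 kHz.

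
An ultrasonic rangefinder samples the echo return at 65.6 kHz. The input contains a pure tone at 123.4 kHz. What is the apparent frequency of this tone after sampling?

123.4 kHz mod fs = 57.8 kHz.
57.8 kHz > fs/2 = 32.8 kHz, folds to fs − 57.8 kHz = 7.8 kHz.

7.8 kHz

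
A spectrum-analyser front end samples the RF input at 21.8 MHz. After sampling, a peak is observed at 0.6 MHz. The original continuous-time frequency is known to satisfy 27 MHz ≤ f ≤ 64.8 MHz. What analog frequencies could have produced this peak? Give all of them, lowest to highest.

43 MHz, 44.2 MHz, 64.8 MHz

Frequencies that alias to 0.6 MHz are k·fs ± 0.6 MHz for integer k ≥ 0.
k=0: 0.6 MHz.
k=1: 21.2 MHz, 22.4 MHz.
k=2: 43 MHz, 44.2 MHz.
k=3: 64.8 MHz, 66 MHz.
k=4: 86.6 MHz, 87.8 MHz.
Within [27 MHz, 64.8 MHz]: 43 MHz, 44.2 MHz, 64.8 MHz.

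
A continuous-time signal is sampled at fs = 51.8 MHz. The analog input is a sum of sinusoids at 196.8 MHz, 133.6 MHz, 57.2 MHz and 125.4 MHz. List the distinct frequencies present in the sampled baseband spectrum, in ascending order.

5.4 MHz, 10.4 MHz, 21.8 MHz

fs/2 = 25.9 MHz.
196.8 MHz mod fs = 41.4 MHz.
41.4 MHz > fs/2 = 25.9 MHz, folds to fs − 41.4 MHz = 10.4 MHz.
133.6 MHz mod fs = 30 MHz.
30 MHz > fs/2 = 25.9 MHz, folds to fs − 30 MHz = 21.8 MHz.
57.2 MHz mod fs = 5.4 MHz.
5.4 MHz ≤ fs/2 = 25.9 MHz, appears at 5.4 MHz.
125.4 MHz mod fs = 21.8 MHz.
21.8 MHz ≤ fs/2 = 25.9 MHz, appears at 21.8 MHz.
Distinct values: {5.4 MHz, 10.4 MHz, 21.8 MHz}.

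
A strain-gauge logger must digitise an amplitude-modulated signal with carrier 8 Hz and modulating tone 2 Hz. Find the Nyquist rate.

AM sidebands sit at fc ± fm = 6 Hz and 10 Hz.
Highest-frequency component: 10 Hz.
Nyquist rate = 2 × 10 Hz = 20 Hz.

20 Hz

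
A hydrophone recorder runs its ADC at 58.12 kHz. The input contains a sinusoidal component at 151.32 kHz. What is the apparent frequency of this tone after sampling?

151.32 kHz mod fs = 35.08 kHz.
35.08 kHz > fs/2 = 29.06 kHz, folds to fs − 35.08 kHz = 23.04 kHz.

23.04 kHz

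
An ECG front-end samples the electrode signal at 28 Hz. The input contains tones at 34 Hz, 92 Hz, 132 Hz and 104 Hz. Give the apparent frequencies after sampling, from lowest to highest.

6 Hz, 8 Hz

fs/2 = 14 Hz.
34 Hz mod fs = 6 Hz.
6 Hz ≤ fs/2 = 14 Hz, appears at 6 Hz.
92 Hz mod fs = 8 Hz.
8 Hz ≤ fs/2 = 14 Hz, appears at 8 Hz.
132 Hz mod fs = 20 Hz.
20 Hz > fs/2 = 14 Hz, folds to fs − 20 Hz = 8 Hz.
104 Hz mod fs = 20 Hz.
20 Hz > fs/2 = 14 Hz, folds to fs − 20 Hz = 8 Hz.
Distinct values: {6 Hz, 8 Hz}.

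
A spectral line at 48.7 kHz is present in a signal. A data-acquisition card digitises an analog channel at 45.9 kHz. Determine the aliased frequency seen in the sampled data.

2.8 kHz

48.7 kHz mod fs = 2.8 kHz.
2.8 kHz ≤ fs/2 = 22.95 kHz, appears at 2.8 kHz.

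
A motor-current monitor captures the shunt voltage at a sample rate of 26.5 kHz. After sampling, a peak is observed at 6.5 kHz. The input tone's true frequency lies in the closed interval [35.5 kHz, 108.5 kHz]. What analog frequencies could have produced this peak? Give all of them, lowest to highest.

Frequencies that alias to 6.5 kHz are k·fs ± 6.5 kHz for integer k ≥ 0.
k=0: 6.5 kHz.
k=1: 20 kHz, 33 kHz.
k=2: 46.5 kHz, 59.5 kHz.
k=3: 73 kHz, 86 kHz.
k=4: 99.5 kHz, 112.5 kHz.
k=5: 126 kHz, 139 kHz.
Within [35.5 kHz, 108.5 kHz]: 46.5 kHz, 59.5 kHz, 73 kHz, 86 kHz, 99.5 kHz.

46.5 kHz, 59.5 kHz, 73 kHz, 86 kHz, 99.5 kHz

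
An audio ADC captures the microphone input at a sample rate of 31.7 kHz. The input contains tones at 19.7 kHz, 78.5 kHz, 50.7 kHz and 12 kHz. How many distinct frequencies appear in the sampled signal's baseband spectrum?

3

fs/2 = 15.85 kHz.
19.7 kHz > fs/2 = 15.85 kHz, folds to fs − 19.7 kHz = 12 kHz.
78.5 kHz mod fs = 15.1 kHz.
15.1 kHz ≤ fs/2 = 15.85 kHz, appears at 15.1 kHz.
50.7 kHz mod fs = 19 kHz.
19 kHz > fs/2 = 15.85 kHz, folds to fs − 19 kHz = 12.7 kHz.
12 kHz ≤ fs/2 = 15.85 kHz, passes unchanged.
Distinct values: {12 kHz, 12.7 kHz, 15.1 kHz} → 3.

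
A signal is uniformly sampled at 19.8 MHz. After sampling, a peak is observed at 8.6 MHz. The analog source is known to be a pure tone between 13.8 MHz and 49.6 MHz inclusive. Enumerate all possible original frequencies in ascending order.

28.4 MHz, 31 MHz, 48.2 MHz

Frequencies that alias to 8.6 MHz are k·fs ± 8.6 MHz for integer k ≥ 0.
k=0: 8.6 MHz.
k=1: 11.2 MHz, 28.4 MHz.
k=2: 31 MHz, 48.2 MHz.
k=3: 50.8 MHz, 68 MHz.
Within [13.8 MHz, 49.6 MHz]: 28.4 MHz, 31 MHz, 48.2 MHz.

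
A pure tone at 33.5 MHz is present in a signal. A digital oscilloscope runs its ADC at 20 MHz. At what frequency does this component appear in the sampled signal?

6.5 MHz

33.5 MHz mod fs = 13.5 MHz.
13.5 MHz > fs/2 = 10 MHz, folds to fs − 13.5 MHz = 6.5 MHz.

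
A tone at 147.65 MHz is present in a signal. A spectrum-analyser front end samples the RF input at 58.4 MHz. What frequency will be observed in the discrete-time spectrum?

147.65 MHz mod fs = 30.85 MHz.
30.85 MHz > fs/2 = 29.2 MHz, folds to fs − 30.85 MHz = 27.55 MHz.

27.55 MHz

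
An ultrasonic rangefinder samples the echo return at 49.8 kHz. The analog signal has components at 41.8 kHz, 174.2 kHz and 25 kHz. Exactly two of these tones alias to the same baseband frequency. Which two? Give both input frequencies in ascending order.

25 kHz, 174.2 kHz

fs/2 = 24.9 kHz.
41.8 kHz > fs/2 = 24.9 kHz, folds to fs − 41.8 kHz = 8 kHz.
174.2 kHz mod fs = 24.8 kHz.
24.8 kHz ≤ fs/2 = 24.9 kHz, appears at 24.8 kHz.
25 kHz > fs/2 = 24.9 kHz, folds to fs − 25 kHz = 24.8 kHz.
25 kHz and 174.2 kHz both map to 24.8 kHz.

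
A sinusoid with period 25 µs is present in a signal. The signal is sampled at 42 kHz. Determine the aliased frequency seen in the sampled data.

T = 25 µs → f = 1/T = 40 kHz.
40 kHz > fs/2 = 21 kHz, folds to fs − 40 kHz = 2 kHz.

2 kHz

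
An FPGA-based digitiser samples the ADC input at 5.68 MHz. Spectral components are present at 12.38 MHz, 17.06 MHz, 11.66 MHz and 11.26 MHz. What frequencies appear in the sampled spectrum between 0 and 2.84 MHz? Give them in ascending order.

0.02 MHz, 0.1 MHz, 0.3 MHz, 1.02 MHz

fs/2 = 2.84 MHz.
12.38 MHz mod fs = 1.02 MHz.
1.02 MHz ≤ fs/2 = 2.84 MHz, appears at 1.02 MHz.
17.06 MHz mod fs = 0.02 MHz.
0.02 MHz ≤ fs/2 = 2.84 MHz, appears at 0.02 MHz.
11.66 MHz mod fs = 0.3 MHz.
0.3 MHz ≤ fs/2 = 2.84 MHz, appears at 0.3 MHz.
11.26 MHz mod fs = 5.58 MHz.
5.58 MHz > fs/2 = 2.84 MHz, folds to fs − 5.58 MHz = 0.1 MHz.
Distinct values: {0.02 MHz, 0.1 MHz, 0.3 MHz, 1.02 MHz}.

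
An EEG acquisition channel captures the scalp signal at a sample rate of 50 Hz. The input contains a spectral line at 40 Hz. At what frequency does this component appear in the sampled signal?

10 Hz

40 Hz > fs/2 = 25 Hz, folds to fs − 40 Hz = 10 Hz.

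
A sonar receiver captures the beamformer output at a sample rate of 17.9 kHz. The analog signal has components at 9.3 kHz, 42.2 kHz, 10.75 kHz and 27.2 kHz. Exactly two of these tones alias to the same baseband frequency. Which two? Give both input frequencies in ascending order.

9.3 kHz, 27.2 kHz

fs/2 = 8.95 kHz.
9.3 kHz > fs/2 = 8.95 kHz, folds to fs − 9.3 kHz = 8.6 kHz.
42.2 kHz mod fs = 6.4 kHz.
6.4 kHz ≤ fs/2 = 8.95 kHz, appears at 6.4 kHz.
10.75 kHz > fs/2 = 8.95 kHz, folds to fs − 10.75 kHz = 7.15 kHz.
27.2 kHz mod fs = 9.3 kHz.
9.3 kHz > fs/2 = 8.95 kHz, folds to fs − 9.3 kHz = 8.6 kHz.
9.3 kHz and 27.2 kHz both map to 8.6 kHz.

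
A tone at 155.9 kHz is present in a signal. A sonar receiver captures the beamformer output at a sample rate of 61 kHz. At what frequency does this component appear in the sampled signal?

27.1 kHz

155.9 kHz mod fs = 33.9 kHz.
33.9 kHz > fs/2 = 30.5 kHz, folds to fs − 33.9 kHz = 27.1 kHz.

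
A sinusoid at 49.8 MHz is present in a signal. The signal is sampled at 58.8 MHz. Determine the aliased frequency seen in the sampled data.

49.8 MHz > fs/2 = 29.4 MHz, folds to fs − 49.8 MHz = 9 MHz.

9 MHz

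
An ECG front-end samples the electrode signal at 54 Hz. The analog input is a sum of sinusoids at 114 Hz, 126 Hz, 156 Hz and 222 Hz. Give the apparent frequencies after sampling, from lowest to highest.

fs/2 = 27 Hz.
114 Hz mod fs = 6 Hz.
6 Hz ≤ fs/2 = 27 Hz, appears at 6 Hz.
126 Hz mod fs = 18 Hz.
18 Hz ≤ fs/2 = 27 Hz, appears at 18 Hz.
156 Hz mod fs = 48 Hz.
48 Hz > fs/2 = 27 Hz, folds to fs − 48 Hz = 6 Hz.
222 Hz mod fs = 6 Hz.
6 Hz ≤ fs/2 = 27 Hz, appears at 6 Hz.
Distinct values: {6 Hz, 18 Hz}.

6 Hz, 18 Hz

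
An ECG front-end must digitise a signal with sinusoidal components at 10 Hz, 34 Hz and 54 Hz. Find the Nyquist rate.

108 Hz

Highest-frequency component: 54 Hz.
Nyquist rate = 2 × 54 Hz = 108 Hz.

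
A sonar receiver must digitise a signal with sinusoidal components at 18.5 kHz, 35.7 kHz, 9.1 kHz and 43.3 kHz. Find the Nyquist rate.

Highest-frequency component: 43.3 kHz.
Nyquist rate = 2 × 43.3 kHz = 86.6 kHz.

86.6 kHz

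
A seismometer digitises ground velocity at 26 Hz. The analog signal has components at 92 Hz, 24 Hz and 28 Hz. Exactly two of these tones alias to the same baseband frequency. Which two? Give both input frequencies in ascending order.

fs/2 = 13 Hz.
92 Hz mod fs = 14 Hz.
14 Hz > fs/2 = 13 Hz, folds to fs − 14 Hz = 12 Hz.
24 Hz > fs/2 = 13 Hz, folds to fs − 24 Hz = 2 Hz.
28 Hz mod fs = 2 Hz.
2 Hz ≤ fs/2 = 13 Hz, appears at 2 Hz.
24 Hz and 28 Hz both map to 2 Hz.

24 Hz, 28 Hz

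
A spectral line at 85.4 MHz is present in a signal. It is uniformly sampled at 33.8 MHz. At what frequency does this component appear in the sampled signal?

85.4 MHz mod fs = 17.8 MHz.
17.8 MHz > fs/2 = 16.9 MHz, folds to fs − 17.8 MHz = 16 MHz.

16 MHz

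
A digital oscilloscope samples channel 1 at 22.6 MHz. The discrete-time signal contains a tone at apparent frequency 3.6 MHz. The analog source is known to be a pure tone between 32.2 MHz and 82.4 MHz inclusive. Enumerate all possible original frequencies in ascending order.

41.6 MHz, 48.8 MHz, 64.2 MHz, 71.4 MHz

Frequencies that alias to 3.6 MHz are k·fs ± 3.6 MHz for integer k ≥ 0.
k=0: 3.6 MHz.
k=1: 19 MHz, 26.2 MHz.
k=2: 41.6 MHz, 48.8 MHz.
k=3: 64.2 MHz, 71.4 MHz.
k=4: 86.8 MHz, 94 MHz.
Within [32.2 MHz, 82.4 MHz]: 41.6 MHz, 48.8 MHz, 64.2 MHz, 71.4 MHz.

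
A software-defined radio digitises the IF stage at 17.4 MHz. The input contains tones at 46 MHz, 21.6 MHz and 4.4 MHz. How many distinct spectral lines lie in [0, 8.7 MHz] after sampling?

fs/2 = 8.7 MHz.
46 MHz mod fs = 11.2 MHz.
11.2 MHz > fs/2 = 8.7 MHz, folds to fs − 11.2 MHz = 6.2 MHz.
21.6 MHz mod fs = 4.2 MHz.
4.2 MHz ≤ fs/2 = 8.7 MHz, appears at 4.2 MHz.
4.4 MHz ≤ fs/2 = 8.7 MHz, passes unchanged.
Distinct values: {4.2 MHz, 4.4 MHz, 6.2 MHz} → 3.

3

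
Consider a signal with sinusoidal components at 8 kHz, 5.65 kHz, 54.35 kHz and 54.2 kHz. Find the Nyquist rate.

108.7 kHz

Highest-frequency component: 54.35 kHz.
Nyquist rate = 2 × 54.35 kHz = 108.7 kHz.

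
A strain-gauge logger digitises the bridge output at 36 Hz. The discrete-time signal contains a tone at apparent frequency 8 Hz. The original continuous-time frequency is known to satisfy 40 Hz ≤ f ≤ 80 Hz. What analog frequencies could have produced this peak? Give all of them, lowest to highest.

44 Hz, 64 Hz, 80 Hz

Frequencies that alias to 8 Hz are k·fs ± 8 Hz for integer k ≥ 0.
k=0: 8 Hz.
k=1: 28 Hz, 44 Hz.
k=2: 64 Hz, 80 Hz.
k=3: 100 Hz, 116 Hz.
Within [40 Hz, 80 Hz]: 44 Hz, 64 Hz, 80 Hz.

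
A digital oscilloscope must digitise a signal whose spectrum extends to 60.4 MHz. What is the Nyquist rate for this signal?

120.8 MHz

Nyquist rate = 2 × 60.4 MHz = 120.8 MHz.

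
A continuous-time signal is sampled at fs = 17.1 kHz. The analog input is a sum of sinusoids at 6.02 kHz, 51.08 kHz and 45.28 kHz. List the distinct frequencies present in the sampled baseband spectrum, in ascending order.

fs/2 = 8.55 kHz.
6.02 kHz ≤ fs/2 = 8.55 kHz, passes unchanged.
51.08 kHz mod fs = 16.88 kHz.
16.88 kHz > fs/2 = 8.55 kHz, folds to fs − 16.88 kHz = 0.22 kHz.
45.28 kHz mod fs = 11.08 kHz.
11.08 kHz > fs/2 = 8.55 kHz, folds to fs − 11.08 kHz = 6.02 kHz.
Distinct values: {0.22 kHz, 6.02 kHz}.

0.22 kHz, 6.02 kHz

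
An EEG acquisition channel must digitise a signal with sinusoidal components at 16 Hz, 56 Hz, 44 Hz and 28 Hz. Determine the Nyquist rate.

112 Hz

Highest-frequency component: 56 Hz.
Nyquist rate = 2 × 56 Hz = 112 Hz.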